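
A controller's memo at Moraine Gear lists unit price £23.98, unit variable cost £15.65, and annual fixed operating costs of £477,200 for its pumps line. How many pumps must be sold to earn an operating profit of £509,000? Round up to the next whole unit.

118,392 pumps

Unit CM = price − variable cost = £23.98 − £15.65 = £8.33.
Need Q such that Q × £8.33 − £477,200 = £509,000, i.e. Q = £986,200 / £8.33 = 118,391.36 → 118,392.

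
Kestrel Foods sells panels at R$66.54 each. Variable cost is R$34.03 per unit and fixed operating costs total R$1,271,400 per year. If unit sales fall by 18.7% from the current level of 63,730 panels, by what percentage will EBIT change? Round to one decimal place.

At 63,730 units, contribution = 63,730 × R$32.51 = R$2,071,862.30.
Subtracting fixed costs: EBIT = R$2,071,862.30 − R$1,271,400 = R$800,462.30.
Degree of operating leverage = R$2,071,862.30 / R$800,462.30 = 2.5883.
So EBIT moves 2.5883 × (-18.7%) = -48.4%.

-48.4%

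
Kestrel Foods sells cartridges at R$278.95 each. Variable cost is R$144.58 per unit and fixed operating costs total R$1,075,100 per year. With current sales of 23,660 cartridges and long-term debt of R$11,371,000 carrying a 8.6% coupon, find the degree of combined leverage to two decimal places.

2.82

Contribution at this volume is 23,660 × R$134.37 = R$3,179,194.20.
EBIT = R$3,179,194.20 − R$1,075,100 = R$2,104,094.20. Interest = R$977,906.00.
DOL = R$3,179,194.20 ÷ R$2,104,094.20 = 1.5110; DFL = R$2,104,094.20 ÷ R$1,126,188.20 = 1.8683.
Combined leverage = 1.5110 × 1.8683 = 2.8230.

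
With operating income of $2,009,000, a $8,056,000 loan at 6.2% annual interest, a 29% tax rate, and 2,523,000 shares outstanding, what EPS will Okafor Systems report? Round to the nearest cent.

Pre-tax income = $2,009,000 − $499,472.00 = $1,509,528.00.
After tax at 29%: net income = $1,509,528.00 × 0.71 = $1,071,764.88.
EPS = $1,071,764.88 ÷ 2,523,000 = $0.42.

$0.42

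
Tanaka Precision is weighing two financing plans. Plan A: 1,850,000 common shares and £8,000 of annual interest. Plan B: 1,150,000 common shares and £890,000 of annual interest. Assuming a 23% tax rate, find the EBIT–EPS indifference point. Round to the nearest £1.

£2,339,000

Set EPS_A = EPS_B: (EBIT − £8,000)(1 − 0.23) ÷ 1,850,000 = (EBIT − £890,000)(1 − 0.23) ÷ 1,150,000.
Cancelling (1 − t) and cross-multiplying: 1,150,000·(EBIT − 8,000) = 1,850,000·(EBIT − 890,000).
Solving, EBIT = (890,000·1,850,000 − 8,000·1,150,000) / (1,850,000 − 1,150,000) = 1,637,300,000,000 / 700,000 = 2,339,000.00.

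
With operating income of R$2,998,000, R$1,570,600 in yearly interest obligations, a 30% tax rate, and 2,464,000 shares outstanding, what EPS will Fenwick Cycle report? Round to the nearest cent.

R$0.41

Interest = R$1,570,600.00, so EBT = R$2,998,000 − R$1,570,600.00 = R$1,427,400.00.
After tax at 30%: net income = R$1,427,400.00 × 0.70 = R$999,180.00.
EPS = R$999,180.00 ÷ 2,464,000 = R$0.41.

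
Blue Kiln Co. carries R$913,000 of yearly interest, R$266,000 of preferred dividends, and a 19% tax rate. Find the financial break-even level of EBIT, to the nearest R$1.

R$1,241,395

Preferred dividends are paid after tax, so their pre-tax equivalent is R$266,000 ÷ (1 − 0.19) = R$328,395.06.
Financial break-even EBIT = interest + D_p ÷ (1 − t) = R$913,000 + R$328,395.06 = R$1,241,395.06.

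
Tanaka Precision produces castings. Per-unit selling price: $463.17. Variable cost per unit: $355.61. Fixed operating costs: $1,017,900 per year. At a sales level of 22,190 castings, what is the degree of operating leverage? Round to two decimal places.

1.74

At 22,190 units, contribution = 22,190 × $107.56 = $2,386,756.40.
EBIT = $2,386,756.40 − $1,017,900 = $1,368,856.40.
DOL = contribution ÷ EBIT = $2,386,756.40 ÷ $1,368,856.40 = 1.7436.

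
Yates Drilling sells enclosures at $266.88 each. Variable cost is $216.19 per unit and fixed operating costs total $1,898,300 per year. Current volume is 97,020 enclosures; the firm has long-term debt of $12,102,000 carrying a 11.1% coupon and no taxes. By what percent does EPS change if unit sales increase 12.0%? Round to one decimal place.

Contribution at this volume is 97,020 × $50.69 = $4,917,943.80.
Operating income = contribution − fixed costs = $4,917,943.80 − $1,898,300 = $3,019,643.80.
After interest of $1,343,322.00, pre-tax earnings = $1,676,321.80.
Degree of combined leverage = contribution ÷ (EBIT − I) = $4,917,943.80 ÷ $1,676,321.80 = 2.9338.
%ΔEPS = DCL × %ΔSales = 2.9338 × +12.0% = +35.2%.

+35.2%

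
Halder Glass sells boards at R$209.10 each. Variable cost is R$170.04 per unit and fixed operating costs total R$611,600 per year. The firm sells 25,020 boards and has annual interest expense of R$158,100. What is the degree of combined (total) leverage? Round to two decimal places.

4.71

At 25,020 units, contribution = 25,020 × R$39.06 = R$977,281.20.
Subtracting fixed costs: EBIT = R$977,281.20 − R$611,600 = R$365,681.20. Interest = R$158,100.00.
DOL = R$977,281.20 ÷ R$365,681.20 = 2.6725; DFL = R$365,681.20 ÷ R$207,581.20 = 1.7616.
DCL = DOL × DFL = 2.6725 × 1.7616 = 4.7079.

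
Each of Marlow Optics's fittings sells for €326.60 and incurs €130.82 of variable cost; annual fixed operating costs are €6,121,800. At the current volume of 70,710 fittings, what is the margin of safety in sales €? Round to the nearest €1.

€12,881,505

Unit CM = price − variable cost = €326.60 − €130.82 = €195.78. Break-even units = €6,121,800 ÷ €195.78 = 31,268.77; break-even revenue = 31,268.77 × €326.60 = €10,212,380.63.
Actual sales revenue = 70,710 × €326.60 = €23,093,886.00.
Margin of safety = €23,093,886.00 − €10,212,380.63 = €12,881,505.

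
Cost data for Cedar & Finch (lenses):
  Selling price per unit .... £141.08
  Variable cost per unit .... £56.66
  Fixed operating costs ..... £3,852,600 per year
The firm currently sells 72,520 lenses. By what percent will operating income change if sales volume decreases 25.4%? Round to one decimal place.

-68.5%

At 72,520 units, contribution = 72,520 × £84.42 = £6,122,138.40.
Operating income = contribution − fixed costs = £6,122,138.40 − £3,852,600 = £2,269,538.40.
Degree of operating leverage = £6,122,138.40 / £2,269,538.40 = 2.6975.
%ΔEBIT = DOL × %ΔSales = 2.6975 × -25.4% = -68.5%.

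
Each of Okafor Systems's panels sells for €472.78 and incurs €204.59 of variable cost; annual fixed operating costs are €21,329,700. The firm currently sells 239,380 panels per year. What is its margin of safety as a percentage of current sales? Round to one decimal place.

66.8%

Each unit contributes €472.78 − €204.59 = €268.19. Break-even units = €21,329,700 ÷ €268.19 = 79,532.05; break-even revenue = 79,532.05 × €472.78 = €37,601,161.74.
Actual sales revenue = 239,380 × €472.78 = €113,174,076.40.
Margin of safety = (€113,174,076.40 − €37,601,161.74) ÷ €113,174,076.40 = 66.8%.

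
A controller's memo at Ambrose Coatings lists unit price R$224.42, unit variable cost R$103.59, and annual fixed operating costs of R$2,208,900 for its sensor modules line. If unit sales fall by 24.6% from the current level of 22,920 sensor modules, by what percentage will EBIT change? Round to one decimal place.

-121.5%

Contribution at this volume is 22,920 × R$120.83 = R$2,769,423.60.
Operating income = contribution − fixed costs = R$2,769,423.60 − R$2,208,900 = R$560,523.60.
DOL = contribution ÷ EBIT = R$2,769,423.60 ÷ R$560,523.60 = 4.9408.
Operating income changes by 4.9408 × -24.6% = -121.5%.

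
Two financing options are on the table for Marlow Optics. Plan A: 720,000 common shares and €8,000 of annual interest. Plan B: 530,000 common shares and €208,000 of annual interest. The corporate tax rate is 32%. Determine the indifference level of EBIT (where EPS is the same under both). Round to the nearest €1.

Set EPS_A = EPS_B: (EBIT − €8,000)(1 − 0.32) ÷ 720,000 = (EBIT − €208,000)(1 − 0.32) ÷ 530,000.
The (1 − t) factor cancels: (EBIT − 8,000) × 530,000 = (EBIT − 208,000) × 720,000.
EBIT × (720,000 − 530,000) = 208,000 × 720,000 − 8,000 × 530,000 = 145,520,000,000, so EBIT = 145,520,000,000 ÷ 190,000 = 765,894.74.

€765,895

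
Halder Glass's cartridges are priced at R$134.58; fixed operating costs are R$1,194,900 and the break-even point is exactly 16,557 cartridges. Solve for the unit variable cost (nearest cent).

R$62.41

Contribution per unit must be FC / Q = R$1,194,900 / 16,557 = R$72.1689.
Variable cost per unit = R$134.58 − R$72.1689 = R$62.41.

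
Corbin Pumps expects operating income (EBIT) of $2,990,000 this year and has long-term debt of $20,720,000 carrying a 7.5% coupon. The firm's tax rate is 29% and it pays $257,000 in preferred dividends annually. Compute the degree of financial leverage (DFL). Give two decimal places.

Interest = $1,554,000.00.
Pre-tax preferred-dividend burden = $257,000 ÷ (1 − 0.29) = $361,971.83.
DFL = EBIT ÷ [EBIT − I − D_p/(1−t)] = $2,990,000 ÷ [$2,990,000 − $1,554,000.00 − $361,971.83] = $2,990,000 ÷ $1,074,028.17 = 2.7839.

2.78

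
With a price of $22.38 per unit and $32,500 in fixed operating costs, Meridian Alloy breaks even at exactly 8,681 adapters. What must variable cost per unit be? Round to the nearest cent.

$18.64

At break-even, FC = Q × (P − VC), so P − VC = $32,500 ÷ 8,681 = $3.7438.
Variable cost per unit = $22.38 − $3.7438 = $18.64.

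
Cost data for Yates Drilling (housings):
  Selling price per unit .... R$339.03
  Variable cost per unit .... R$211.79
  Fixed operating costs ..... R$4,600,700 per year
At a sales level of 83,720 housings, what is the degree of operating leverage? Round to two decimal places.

1.76

At 83,720 units, contribution = 83,720 × R$127.24 = R$10,652,532.80.
Operating income = contribution − fixed costs = R$10,652,532.80 − R$4,600,700 = R$6,051,832.80.
Degree of operating leverage = R$10,652,532.80 / R$6,051,832.80 = 1.7602.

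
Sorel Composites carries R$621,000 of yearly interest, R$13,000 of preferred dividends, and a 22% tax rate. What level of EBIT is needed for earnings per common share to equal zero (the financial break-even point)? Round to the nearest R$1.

Preferred dividends are paid after tax, so their pre-tax equivalent is R$13,000 ÷ (1 − 0.22) = R$16,666.67.
Financial break-even EBIT = interest + D_p ÷ (1 − t) = R$621,000 + R$16,666.67 = R$637,666.67.

R$637,667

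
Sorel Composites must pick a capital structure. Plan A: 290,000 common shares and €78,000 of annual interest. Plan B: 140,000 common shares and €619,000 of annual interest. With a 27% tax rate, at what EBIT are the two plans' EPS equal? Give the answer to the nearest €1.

€1,123,933

At indifference, (EBIT − 78,000)(1 − t)/290,000 = (EBIT − 619,000)(1 − t)/140,000.
Cancelling (1 − t) and cross-multiplying: 140,000·(EBIT − 78,000) = 290,000·(EBIT − 619,000).
EBIT × (290,000 − 140,000) = 619,000 × 290,000 − 78,000 × 140,000 = 168,590,000,000, so EBIT = 168,590,000,000 ÷ 150,000 = 1,123,933.33.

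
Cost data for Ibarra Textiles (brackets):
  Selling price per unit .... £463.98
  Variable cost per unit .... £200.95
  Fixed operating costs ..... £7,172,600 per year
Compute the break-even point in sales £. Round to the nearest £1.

£12,652,332

CM per unit = £463.98 − £200.95 = £263.03; CM ratio = £263.03 / £463.98 = 0.5669.
Break-even revenue = fixed costs × price ÷ CM = £7,172,600 × £463.98 ÷ £263.03 = £12,652,332.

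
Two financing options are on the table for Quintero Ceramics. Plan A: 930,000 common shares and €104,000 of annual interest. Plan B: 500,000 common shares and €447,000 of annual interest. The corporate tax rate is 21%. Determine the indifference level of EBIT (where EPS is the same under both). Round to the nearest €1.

At indifference, (EBIT − 104,000)(1 − t)/930,000 = (EBIT − 447,000)(1 − t)/500,000.
The (1 − t) factor cancels: (EBIT − 104,000) × 500,000 = (EBIT − 447,000) × 930,000.
EBIT × (930,000 − 500,000) = 447,000 × 930,000 − 104,000 × 500,000 = 363,710,000,000, so EBIT = 363,710,000,000 ÷ 430,000 = 845,837.21.

€845,837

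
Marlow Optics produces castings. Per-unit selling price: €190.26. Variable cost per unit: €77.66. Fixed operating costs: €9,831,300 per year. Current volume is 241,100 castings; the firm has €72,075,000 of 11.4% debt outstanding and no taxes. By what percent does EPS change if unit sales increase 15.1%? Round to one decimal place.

Contribution at this volume is 241,100 × €112.60 = €27,147,860.00.
Operating income = contribution − fixed costs = €27,147,860.00 − €9,831,300 = €17,316,560.00.
After interest of €8,216,550.00, pre-tax earnings = €9,100,010.00.
Degree of combined leverage = contribution ÷ (EBIT − I) = €27,147,860.00 ÷ €9,100,010.00 = 2.9833.
%ΔEPS = DCL × %ΔSales = 2.9833 × +15.1% = +45.0%.

+45.0%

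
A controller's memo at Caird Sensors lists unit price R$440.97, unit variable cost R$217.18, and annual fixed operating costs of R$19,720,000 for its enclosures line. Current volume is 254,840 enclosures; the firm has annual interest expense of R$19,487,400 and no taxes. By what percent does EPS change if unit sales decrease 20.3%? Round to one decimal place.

-65.0%

Total contribution margin = 254,840 × R$223.79 = R$57,030,643.60.
EBIT = R$57,030,643.60 − R$19,720,000 = R$37,310,643.60.
Interest = R$19,487,400.00, so EBIT − I = R$17,823,243.60.
DCL = total CM / (EBIT − I) = R$57,030,643.60 / R$17,823,243.60 = 3.1998.
%ΔEPS = DCL × %ΔSales = 3.1998 × -20.3% = -65.0%.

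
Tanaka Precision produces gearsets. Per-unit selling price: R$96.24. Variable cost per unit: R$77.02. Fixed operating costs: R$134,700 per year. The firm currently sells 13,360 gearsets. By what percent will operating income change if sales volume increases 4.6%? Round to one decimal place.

At 13,360 units, contribution = 13,360 × R$19.22 = R$256,779.20.
EBIT = R$256,779.20 − R$134,700 = R$122,079.20.
DOL = contribution ÷ EBIT = R$256,779.20 ÷ R$122,079.20 = 2.1034.
%ΔEBIT = DOL × %ΔSales = 2.1034 × +4.6% = +9.7%.

+9.7%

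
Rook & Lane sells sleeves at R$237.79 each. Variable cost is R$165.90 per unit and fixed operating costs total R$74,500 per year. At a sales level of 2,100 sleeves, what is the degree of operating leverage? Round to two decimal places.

At 2,100 units, contribution = 2,100 × R$71.89 = R$150,969.00.
Operating income = contribution − fixed costs = R$150,969.00 − R$74,500 = R$76,469.00.
So DOL = total CM / EBIT = R$150,969.00 / R$76,469.00 = 1.9743.

1.97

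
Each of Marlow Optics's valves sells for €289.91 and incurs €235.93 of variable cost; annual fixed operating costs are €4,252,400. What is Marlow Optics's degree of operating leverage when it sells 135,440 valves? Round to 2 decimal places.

2.39

At 135,440 units, contribution = 135,440 × €53.98 = €7,311,051.20.
Subtracting fixed costs: EBIT = €7,311,051.20 − €4,252,400 = €3,058,651.20.
Degree of operating leverage = €7,311,051.20 / €3,058,651.20 = 2.3903.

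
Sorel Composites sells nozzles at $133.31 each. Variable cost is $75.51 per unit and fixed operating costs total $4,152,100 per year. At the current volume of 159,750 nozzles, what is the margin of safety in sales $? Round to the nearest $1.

Unit CM = price − variable cost = $133.31 − $75.51 = $57.80. Break-even units = $4,152,100 ÷ $57.80 = 71,835.64; break-even revenue = 71,835.64 × $133.31 = $9,576,409.19.
Current sales = 159,750 × $133.31 = $21,296,272.50.
Margin of safety = $21,296,272.50 − $9,576,409.19 = $11,719,863.

$11,719,863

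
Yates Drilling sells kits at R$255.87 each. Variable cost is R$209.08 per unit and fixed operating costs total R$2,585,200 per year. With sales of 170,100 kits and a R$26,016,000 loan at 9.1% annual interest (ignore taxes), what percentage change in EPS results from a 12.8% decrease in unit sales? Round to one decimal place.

Total contribution margin = 170,100 × R$46.79 = R$7,958,979.00.
Subtracting fixed costs: EBIT = R$7,958,979.00 − R$2,585,200 = R$5,373,779.00.
Interest = R$2,367,456.00, so EBIT − I = R$3,006,323.00.
DCL = total CM / (EBIT − I) = R$7,958,979.00 / R$3,006,323.00 = 2.6474.
%ΔEPS = DCL × %ΔSales = 2.6474 × -12.8% = -33.9%.

-33.9%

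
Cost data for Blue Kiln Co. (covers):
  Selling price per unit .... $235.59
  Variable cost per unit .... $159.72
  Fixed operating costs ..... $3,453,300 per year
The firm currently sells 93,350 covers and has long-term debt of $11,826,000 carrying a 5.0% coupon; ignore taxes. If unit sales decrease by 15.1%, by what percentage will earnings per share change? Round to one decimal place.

-35.2%

Total contribution margin = 93,350 × $75.87 = $7,082,464.50.
Operating income = contribution − fixed costs = $7,082,464.50 − $3,453,300 = $3,629,164.50.
Interest = $591,300.00, so EBIT − I = $3,037,864.50.
DCL = total CM / (EBIT − I) = $7,082,464.50 / $3,037,864.50 = 2.3314.
%ΔEPS = DCL × %ΔSales = 2.3314 × -15.1% = -35.2%.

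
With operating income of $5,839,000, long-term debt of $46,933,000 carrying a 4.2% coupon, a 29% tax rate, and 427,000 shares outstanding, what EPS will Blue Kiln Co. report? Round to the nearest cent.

$6.43

Pre-tax income = $5,839,000 − $1,971,186.00 = $3,867,814.00.
Net income = $3,867,814.00 × (1 − 0.29) = $2,746,147.94.
Per share: $2,746,147.94 / 427,000 shares = $6.43.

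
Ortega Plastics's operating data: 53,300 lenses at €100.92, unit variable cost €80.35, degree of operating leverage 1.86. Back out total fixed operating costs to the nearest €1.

€506,929

Contribution at this volume is 53,300 × €20.57 = €1,096,381.00.
Since DOL = CM ÷ EBIT, EBIT = €1,096,381.00 ÷ 1.86 = €589,452.15.
Fixed costs = CM − EBIT = €1,096,381.00 − €589,452.15 = €506,929.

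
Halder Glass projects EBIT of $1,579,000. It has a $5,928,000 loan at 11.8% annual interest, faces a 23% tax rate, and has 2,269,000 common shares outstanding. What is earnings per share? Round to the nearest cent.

$0.30

Interest = $699,504.00, so EBT = $1,579,000 − $699,504.00 = $879,496.00.
Net income = $879,496.00 × (1 − 0.23) = $677,211.92.
Per share: $677,211.92 / 2,269,000 shares = $0.30.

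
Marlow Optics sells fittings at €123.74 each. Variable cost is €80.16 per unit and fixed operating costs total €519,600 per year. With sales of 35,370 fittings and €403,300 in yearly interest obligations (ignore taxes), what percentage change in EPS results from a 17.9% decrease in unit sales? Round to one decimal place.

At 35,370 units, contribution = 35,370 × €43.58 = €1,541,424.60.
EBIT = €1,541,424.60 − €519,600 = €1,021,824.60.
After interest of €403,300.00, pre-tax earnings = €618,524.60.
DCL = total CM / (EBIT − I) = €1,541,424.60 / €618,524.60 = 2.4921.
%ΔEPS = DCL × %ΔSales = 2.4921 × -17.9% = -44.6%.

-44.6%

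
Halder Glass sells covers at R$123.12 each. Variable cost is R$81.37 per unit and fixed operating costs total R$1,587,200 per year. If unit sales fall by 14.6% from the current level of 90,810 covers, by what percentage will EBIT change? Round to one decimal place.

-25.1%

Total contribution margin = 90,810 × R$41.75 = R$3,791,317.50.
Operating income = contribution − fixed costs = R$3,791,317.50 − R$1,587,200 = R$2,204,117.50.
DOL = contribution ÷ EBIT = R$3,791,317.50 ÷ R$2,204,117.50 = 1.7201.
So EBIT moves 1.7201 × (-14.6%) = -25.1%.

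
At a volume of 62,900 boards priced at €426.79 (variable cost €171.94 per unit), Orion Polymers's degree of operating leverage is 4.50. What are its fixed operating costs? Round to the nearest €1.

Total contribution margin = 62,900 × €254.85 = €16,030,065.00.
Since DOL = CM ÷ EBIT, EBIT = €16,030,065.00 ÷ 4.50 = €3,562,236.67.
And FC = contribution − EBIT = €16,030,065.00 − €3,562,236.67 = €12,467,828.

€12,467,828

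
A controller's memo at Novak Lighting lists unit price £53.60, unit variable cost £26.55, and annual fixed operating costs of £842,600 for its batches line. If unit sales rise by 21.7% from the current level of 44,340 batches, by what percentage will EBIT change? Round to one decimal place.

At 44,340 units, contribution = 44,340 × £27.05 = £1,199,397.00.
Subtracting fixed costs: EBIT = £1,199,397.00 − £842,600 = £356,797.00.
So DOL = total CM / EBIT = £1,199,397.00 / £356,797.00 = 3.3616.
So EBIT moves 3.3616 × (+21.7%) = +72.9%.

+72.9%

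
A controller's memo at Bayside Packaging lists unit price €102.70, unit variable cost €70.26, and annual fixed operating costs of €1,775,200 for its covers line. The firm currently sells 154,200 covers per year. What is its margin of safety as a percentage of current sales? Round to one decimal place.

64.5%

Unit CM = price − variable cost = €102.70 − €70.26 = €32.44. Break-even units = €1,775,200 ÷ €32.44 = 54,722.56; break-even revenue = 54,722.56 × €102.70 = €5,620,007.40.
Current sales = 154,200 × €102.70 = €15,836,340.00.
Margin of safety = (€15,836,340.00 − €5,620,007.40) ÷ €15,836,340.00 = 64.5%.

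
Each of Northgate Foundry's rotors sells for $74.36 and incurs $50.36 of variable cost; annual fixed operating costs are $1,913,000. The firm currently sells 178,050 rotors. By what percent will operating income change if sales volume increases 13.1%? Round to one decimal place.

At 178,050 units, contribution = 178,050 × $24.00 = $4,273,200.00.
Operating income = contribution − fixed costs = $4,273,200.00 − $1,913,000 = $2,360,200.00.
Degree of operating leverage = $4,273,200.00 / $2,360,200.00 = 1.8105.
So EBIT moves 1.8105 × (+13.1%) = +23.7%.

+23.7%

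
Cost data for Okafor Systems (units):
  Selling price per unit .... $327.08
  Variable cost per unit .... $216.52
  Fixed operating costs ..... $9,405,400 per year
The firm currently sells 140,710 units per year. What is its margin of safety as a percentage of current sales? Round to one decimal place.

39.5%

Unit CM = price − variable cost = $327.08 − $216.52 = $110.56. Break-even units = $9,405,400 ÷ $110.56 = 85,070.55; break-even revenue = 85,070.55 × $327.08 = $27,824,875.47.
Current sales = 140,710 × $327.08 = $46,023,426.80.
Margin of safety = ($46,023,426.80 − $27,824,875.47) ÷ $46,023,426.80 = 39.5%.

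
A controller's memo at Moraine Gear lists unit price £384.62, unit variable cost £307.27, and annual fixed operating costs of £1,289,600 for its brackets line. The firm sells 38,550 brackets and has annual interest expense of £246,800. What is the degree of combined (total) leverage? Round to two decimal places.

Total contribution margin = 38,550 × £77.35 = £2,981,842.50.
Operating income = contribution − fixed costs = £2,981,842.50 − £1,289,600 = £1,692,242.50. Interest = £246,800.00.
DOL = £2,981,842.50 ÷ £1,692,242.50 = 1.7621; DFL = £1,692,242.50 ÷ £1,445,442.50 = 1.1707.
Combined leverage = 1.7621 × 1.1707 = 2.0629.

2.06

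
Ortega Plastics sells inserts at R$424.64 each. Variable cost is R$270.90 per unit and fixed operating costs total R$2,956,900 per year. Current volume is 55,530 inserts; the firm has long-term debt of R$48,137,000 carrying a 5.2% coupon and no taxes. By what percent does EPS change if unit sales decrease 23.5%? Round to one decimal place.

At 55,530 units, contribution = 55,530 × R$153.74 = R$8,537,182.20.
Subtracting fixed costs: EBIT = R$8,537,182.20 − R$2,956,900 = R$5,580,282.20.
After interest of R$2,503,124.00, pre-tax earnings = R$3,077,158.20.
DCL = total CM / (EBIT − I) = R$8,537,182.20 / R$3,077,158.20 = 2.7744.
EPS therefore changes by 2.7744 × (-23.5%) = -65.2%.

-65.2%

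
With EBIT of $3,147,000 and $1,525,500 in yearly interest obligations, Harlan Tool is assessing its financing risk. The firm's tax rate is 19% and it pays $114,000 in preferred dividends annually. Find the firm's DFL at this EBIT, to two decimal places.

2.13

Interest = $1,525,500.00.
Preferred dividends grossed up pre-tax: $114,000 / (1 − 0.19) = $140,740.74.
DFL = EBIT ÷ [EBIT − I − D_p/(1−t)] = $3,147,000 ÷ [$3,147,000 − $1,525,500.00 − $140,740.74] = $3,147,000 ÷ $1,480,759.26 = 2.1253.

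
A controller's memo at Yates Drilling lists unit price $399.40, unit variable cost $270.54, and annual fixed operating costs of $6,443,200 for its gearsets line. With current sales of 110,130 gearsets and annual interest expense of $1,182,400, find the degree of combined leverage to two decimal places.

At 110,130 units, contribution = 110,130 × $128.86 = $14,191,351.80.
EBIT = $14,191,351.80 − $6,443,200 = $7,748,151.80. Interest = $1,182,400.00.
DOL = $14,191,351.80 ÷ $7,748,151.80 = 1.8316; DFL = $7,748,151.80 ÷ $6,565,751.80 = 1.1801.
DCL = DOL × DFL = 1.8316 × 1.1801 = 2.1615.

2.16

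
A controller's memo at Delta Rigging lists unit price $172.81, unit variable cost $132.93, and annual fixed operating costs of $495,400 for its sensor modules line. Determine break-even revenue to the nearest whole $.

$2,146,692

Contribution margin per unit = $172.81 − $132.93 = $39.88, a CM ratio of $39.88 ÷ $172.81 = 0.2308.
Break-even sales = FC ÷ CM ratio = $495,400 × $172.81 / $39.88 = $2,146,692.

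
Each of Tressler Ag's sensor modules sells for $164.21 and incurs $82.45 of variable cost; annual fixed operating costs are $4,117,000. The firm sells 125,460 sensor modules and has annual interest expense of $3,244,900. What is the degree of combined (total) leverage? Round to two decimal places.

At 125,460 units, contribution = 125,460 × $81.76 = $10,257,609.60.
Operating income = contribution − fixed costs = $10,257,609.60 − $4,117,000 = $6,140,609.60. Interest = $3,244,900.00.
DOL = $10,257,609.60 ÷ $6,140,609.60 = 1.6705; DFL = $6,140,609.60 ÷ $2,895,709.60 = 2.1206.
DCL = DOL × DFL = 1.6705 × 2.1206 = 3.5425.

3.54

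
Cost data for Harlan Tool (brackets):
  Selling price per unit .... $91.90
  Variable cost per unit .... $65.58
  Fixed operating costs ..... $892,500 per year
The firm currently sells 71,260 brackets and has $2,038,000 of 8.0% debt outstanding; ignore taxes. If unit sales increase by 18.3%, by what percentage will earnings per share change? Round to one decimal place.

At 71,260 units, contribution = 71,260 × $26.32 = $1,875,563.20.
EBIT = $1,875,563.20 − $892,500 = $983,063.20.
After interest of $163,040.00, pre-tax earnings = $820,023.20.
Degree of combined leverage = contribution ÷ (EBIT − I) = $1,875,563.20 ÷ $820,023.20 = 2.2872.
%ΔEPS = DCL × %ΔSales = 2.2872 × +18.3% = +41.9%.

+41.9%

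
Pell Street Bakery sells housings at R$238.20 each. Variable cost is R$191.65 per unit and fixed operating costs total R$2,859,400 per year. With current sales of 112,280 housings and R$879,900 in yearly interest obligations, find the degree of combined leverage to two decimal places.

Contribution at this volume is 112,280 × R$46.55 = R$5,226,634.00.
Operating income = contribution − fixed costs = R$5,226,634.00 − R$2,859,400 = R$2,367,234.00. Interest = R$879,900.00, so EBIT − I = R$1,487,334.00.
Degree of total leverage = total CM / (EBIT − interest) = R$5,226,634.00 / R$1,487,334.00 = 3.5141.

3.51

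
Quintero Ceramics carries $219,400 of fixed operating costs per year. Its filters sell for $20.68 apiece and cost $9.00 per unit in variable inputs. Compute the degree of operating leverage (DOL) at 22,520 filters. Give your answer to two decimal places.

Contribution at this volume is 22,520 × $11.68 = $263,033.60.
Subtracting fixed costs: EBIT = $263,033.60 − $219,400 = $43,633.60.
So DOL = total CM / EBIT = $263,033.60 / $43,633.60 = 6.0282.

6.03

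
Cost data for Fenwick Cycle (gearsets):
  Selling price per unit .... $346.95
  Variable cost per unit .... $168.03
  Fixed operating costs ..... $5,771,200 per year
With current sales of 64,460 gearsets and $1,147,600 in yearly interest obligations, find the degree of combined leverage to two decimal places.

Contribution at this volume is 64,460 × $178.92 = $11,533,183.20.
EBIT = $11,533,183.20 − $5,771,200 = $5,761,983.20. Interest = $1,147,600.00.
DOL = $11,533,183.20 ÷ $5,761,983.20 = 2.0016; DFL = $5,761,983.20 ÷ $4,614,383.20 = 1.2487.
DCL = DOL × DFL = 2.0016 × 1.2487 = 2.4994.

2.50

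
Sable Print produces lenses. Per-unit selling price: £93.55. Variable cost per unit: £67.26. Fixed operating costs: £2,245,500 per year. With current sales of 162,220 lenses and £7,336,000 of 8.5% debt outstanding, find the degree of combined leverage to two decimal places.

Total contribution margin = 162,220 × £26.29 = £4,264,763.80.
Subtracting fixed costs: EBIT = £4,264,763.80 − £2,245,500 = £2,019,263.80. Interest = £623,560.00.
DOL = £4,264,763.80 ÷ £2,019,263.80 = 2.1120; DFL = £2,019,263.80 ÷ £1,395,703.80 = 1.4468.
Combined leverage = 2.1120 × 1.4468 = 3.0556.

3.06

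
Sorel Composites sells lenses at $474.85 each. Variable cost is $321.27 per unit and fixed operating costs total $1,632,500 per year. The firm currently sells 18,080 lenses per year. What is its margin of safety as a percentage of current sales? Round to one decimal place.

Unit CM = price − variable cost = $474.85 − $321.27 = $153.58. Break-even units = $1,632,500 ÷ $153.58 = 10,629.64; break-even revenue = 10,629.64 × $474.85 = $5,047,484.21.
Current sales = 18,080 × $474.85 = $8,585,288.00.
Margin of safety = ($8,585,288.00 − $5,047,484.21) ÷ $8,585,288.00 = 41.2%.

41.2%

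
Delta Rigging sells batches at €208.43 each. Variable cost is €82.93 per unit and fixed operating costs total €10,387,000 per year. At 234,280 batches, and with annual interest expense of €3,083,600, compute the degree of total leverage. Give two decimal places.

1.85

At 234,280 units, contribution = 234,280 × €125.50 = €29,402,140.00.
EBIT = €29,402,140.00 − €10,387,000 = €19,015,140.00. Interest = €3,083,600.00.
DOL = €29,402,140.00 ÷ €19,015,140.00 = 1.5462; DFL = €19,015,140.00 ÷ €15,931,540.00 = 1.1936.
Combined leverage = 1.5462 × 1.1936 = 1.8455.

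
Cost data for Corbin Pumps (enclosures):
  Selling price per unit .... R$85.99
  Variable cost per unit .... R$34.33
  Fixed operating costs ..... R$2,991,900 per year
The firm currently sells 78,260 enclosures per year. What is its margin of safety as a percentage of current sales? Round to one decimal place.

26.0%

Unit CM = price − variable cost = R$85.99 − R$34.33 = R$51.66. Break-even units = R$2,991,900 ÷ R$51.66 = 57,915.21; break-even revenue = 57,915.21 × R$85.99 = R$4,980,129.33.
Current sales = 78,260 × R$85.99 = R$6,729,577.40.
Margin of safety = (R$6,729,577.40 − R$4,980,129.33) ÷ R$6,729,577.40 = 26.0%.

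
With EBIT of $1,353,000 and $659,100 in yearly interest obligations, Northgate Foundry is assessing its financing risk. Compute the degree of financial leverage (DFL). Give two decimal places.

Annual interest charges come to $659,100.00.
DFL = EBIT ÷ (EBIT − I) = $1,353,000 ÷ ($1,353,000 − $659,100.00) = $1,353,000 ÷ $693,900.00 = 1.9498.

1.95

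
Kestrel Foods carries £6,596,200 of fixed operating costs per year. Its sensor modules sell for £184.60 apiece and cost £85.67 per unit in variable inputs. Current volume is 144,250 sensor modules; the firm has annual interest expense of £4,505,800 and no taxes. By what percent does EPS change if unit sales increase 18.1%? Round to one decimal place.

Contribution at this volume is 144,250 × £98.93 = £14,270,652.50.
Operating income = contribution − fixed costs = £14,270,652.50 − £6,596,200 = £7,674,452.50.
Interest = £4,505,800.00, so EBIT − I = £3,168,652.50.
DCL = total CM / (EBIT − I) = £14,270,652.50 / £3,168,652.50 = 4.5037.
EPS therefore changes by 4.5037 × (+18.1%) = +81.5%.

+81.5%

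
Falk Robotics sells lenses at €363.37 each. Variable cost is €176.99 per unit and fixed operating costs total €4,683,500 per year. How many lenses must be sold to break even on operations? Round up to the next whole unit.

25,129 lenses

Contribution margin per unit = €363.37 − €176.99 = €186.38.
Break-even volume = fixed costs ÷ CM per unit = €4,683,500 ÷ €186.38 = 25,128.77, so 25,129 lenses.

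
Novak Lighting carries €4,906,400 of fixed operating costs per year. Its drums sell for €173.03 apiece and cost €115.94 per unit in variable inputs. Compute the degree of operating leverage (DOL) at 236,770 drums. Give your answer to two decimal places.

1.57

At 236,770 units, contribution = 236,770 × €57.09 = €13,517,199.30.
EBIT = €13,517,199.30 − €4,906,400 = €8,610,799.30.
DOL = contribution ÷ EBIT = €13,517,199.30 ÷ €8,610,799.30 = 1.5698.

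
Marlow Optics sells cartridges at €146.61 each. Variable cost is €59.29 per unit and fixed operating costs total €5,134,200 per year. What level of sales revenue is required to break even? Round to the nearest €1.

CM per unit = €146.61 − €59.29 = €87.32; CM ratio = €87.32 / €146.61 = 0.5956.
Break-even revenue = fixed costs × price ÷ CM = €5,134,200 × €146.61 ÷ €87.32 = €8,620,305.

€8,620,305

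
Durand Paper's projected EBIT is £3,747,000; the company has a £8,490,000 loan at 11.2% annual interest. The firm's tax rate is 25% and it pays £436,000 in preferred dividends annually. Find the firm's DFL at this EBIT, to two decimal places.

1.69

Annual interest charges come to £950,880.00.
Preferred dividends grossed up pre-tax: £436,000 / (1 − 0.25) = £581,333.33.
DFL = EBIT ÷ [EBIT − I − D_p/(1−t)] = £3,747,000 ÷ [£3,747,000 − £950,880.00 − £581,333.33] = £3,747,000 ÷ £2,214,786.67 = 1.6918.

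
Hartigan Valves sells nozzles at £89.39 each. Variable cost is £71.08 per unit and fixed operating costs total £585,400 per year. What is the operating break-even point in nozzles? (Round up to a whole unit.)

31,972 nozzles

Contribution margin per unit = £89.39 − £71.08 = £18.31.
Break-even volume = fixed costs ÷ CM per unit = £585,400 ÷ £18.31 = 31,971.60, so 31,972 nozzles.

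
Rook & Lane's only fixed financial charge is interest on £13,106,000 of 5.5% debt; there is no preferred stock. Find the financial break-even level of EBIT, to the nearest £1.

Annual interest = 5.5% × £13,106,000 = £720,830.00.
Without preferred stock the financial break-even is simply EBIT = interest = £720,830.00.

£720,830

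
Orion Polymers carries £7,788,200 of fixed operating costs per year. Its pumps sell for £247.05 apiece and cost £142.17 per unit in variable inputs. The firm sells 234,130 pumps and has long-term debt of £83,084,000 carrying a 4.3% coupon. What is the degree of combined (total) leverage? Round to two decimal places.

Total contribution margin = 234,130 × £104.88 = £24,555,554.40.
Subtracting fixed costs: EBIT = £24,555,554.40 − £7,788,200 = £16,767,354.40. Interest = £3,572,612.00, so EBIT − I = £13,194,742.40.
DCL = contribution ÷ (EBIT − I) = £24,555,554.40 ÷ £13,194,742.40 = 1.8610.

1.86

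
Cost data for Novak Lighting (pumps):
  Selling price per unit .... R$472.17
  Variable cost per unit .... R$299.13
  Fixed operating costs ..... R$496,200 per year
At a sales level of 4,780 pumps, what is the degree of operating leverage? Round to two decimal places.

2.50

Contribution at this volume is 4,780 × R$173.04 = R$827,131.20.
Subtracting fixed costs: EBIT = R$827,131.20 − R$496,200 = R$330,931.20.
So DOL = total CM / EBIT = R$827,131.20 / R$330,931.20 = 2.4994.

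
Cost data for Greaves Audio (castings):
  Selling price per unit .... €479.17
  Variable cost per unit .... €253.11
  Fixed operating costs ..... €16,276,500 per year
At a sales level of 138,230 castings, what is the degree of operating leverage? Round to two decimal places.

2.09

Total contribution margin = 138,230 × €226.06 = €31,248,273.80.
Operating income = contribution − fixed costs = €31,248,273.80 − €16,276,500 = €14,971,773.80.
DOL = contribution ÷ EBIT = €31,248,273.80 ÷ €14,971,773.80 = 2.0871.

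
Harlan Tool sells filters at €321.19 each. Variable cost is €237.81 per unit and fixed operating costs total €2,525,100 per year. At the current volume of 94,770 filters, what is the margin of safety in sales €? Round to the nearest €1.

Each unit contributes €321.19 − €237.81 = €83.38. Break-even units = €2,525,100 ÷ €83.38 = 30,284.24; break-even revenue = 30,284.24 × €321.19 = €9,726,995.31.
Current sales = 94,770 × €321.19 = €30,439,176.30.
Margin of safety = €30,439,176.30 − €9,726,995.31 = €20,712,181.

€20,712,181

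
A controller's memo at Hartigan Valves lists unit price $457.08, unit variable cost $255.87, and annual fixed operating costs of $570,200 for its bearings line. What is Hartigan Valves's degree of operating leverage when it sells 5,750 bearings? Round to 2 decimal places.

1.97

At 5,750 units, contribution = 5,750 × $201.21 = $1,156,957.50.
EBIT = $1,156,957.50 − $570,200 = $586,757.50.
DOL = contribution ÷ EBIT = $1,156,957.50 ÷ $586,757.50 = 1.9718.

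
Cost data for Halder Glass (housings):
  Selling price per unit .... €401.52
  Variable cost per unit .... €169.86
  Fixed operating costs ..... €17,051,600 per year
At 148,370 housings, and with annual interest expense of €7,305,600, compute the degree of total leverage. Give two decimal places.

3.43

At 148,370 units, contribution = 148,370 × €231.66 = €34,371,394.20.
Operating income = contribution − fixed costs = €34,371,394.20 − €17,051,600 = €17,319,794.20. Interest = €7,305,600.00.
DOL = €34,371,394.20 ÷ €17,319,794.20 = 1.9845; DFL = €17,319,794.20 ÷ €10,014,194.20 = 1.7295.
Combined leverage = 1.9845 × 1.7295 = 3.4322.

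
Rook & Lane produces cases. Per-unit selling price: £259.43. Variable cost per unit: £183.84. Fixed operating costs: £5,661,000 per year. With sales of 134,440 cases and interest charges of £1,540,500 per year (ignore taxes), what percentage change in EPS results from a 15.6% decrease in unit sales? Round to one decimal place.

-53.5%

At 134,440 units, contribution = 134,440 × £75.59 = £10,162,319.60.
EBIT = £10,162,319.60 − £5,661,000 = £4,501,319.60.
After interest of £1,540,500.00, pre-tax earnings = £2,960,819.60.
DCL = total CM / (EBIT − I) = £10,162,319.60 / £2,960,819.60 = 3.4323.
EPS therefore changes by 3.4323 × (-15.6%) = -53.5%.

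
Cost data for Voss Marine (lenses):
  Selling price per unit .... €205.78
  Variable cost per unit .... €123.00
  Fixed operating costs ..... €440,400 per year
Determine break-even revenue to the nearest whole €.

CM per unit = €205.78 − €123.00 = €82.78; CM ratio = €82.78 / €205.78 = 0.4023.
Break-even revenue = fixed costs × price ÷ CM = €440,400 × €205.78 ÷ €82.78 = €1,094,775.

€1,094,775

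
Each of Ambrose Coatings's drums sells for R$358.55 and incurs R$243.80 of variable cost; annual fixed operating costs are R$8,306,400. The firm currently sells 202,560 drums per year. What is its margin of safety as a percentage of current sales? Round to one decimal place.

Contribution margin per unit = R$358.55 − R$243.80 = R$114.75. Break-even units = R$8,306,400 ÷ R$114.75 = 72,386.93; break-even revenue = 72,386.93 × R$358.55 = R$25,954,333.07.
Current sales = 202,560 × R$358.55 = R$72,627,888.00.
Margin of safety = (R$72,627,888.00 − R$25,954,333.07) ÷ R$72,627,888.00 = 64.3%.

64.3%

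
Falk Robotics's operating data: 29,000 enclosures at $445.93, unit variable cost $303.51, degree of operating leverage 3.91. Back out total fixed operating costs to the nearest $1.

$3,073,868

At 29,000 units, contribution = 29,000 × $142.42 = $4,130,180.00.
DOL = contribution / EBIT, so EBIT = $4,130,180.00 / 3.91 = $1,056,312.02.
Fixed costs = CM − EBIT = $4,130,180.00 − $1,056,312.02 = $3,073,868.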